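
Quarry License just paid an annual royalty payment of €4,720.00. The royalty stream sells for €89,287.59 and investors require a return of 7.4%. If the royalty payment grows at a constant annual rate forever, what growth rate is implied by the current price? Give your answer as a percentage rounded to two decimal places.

2.01%

P = D₀(1+g)/(r−g) ⇒ P(r−g) = D₀(1+g) ⇒ g(P+D₀) = P·r − D₀
g = (P·r − D₀)/(P + D₀) = (€89,287.59×0.074 − €4,720.00) / (€89,287.59 + €4,720.00) = 0.020076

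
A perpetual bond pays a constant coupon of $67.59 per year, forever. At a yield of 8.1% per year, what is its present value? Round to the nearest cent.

Level perpetuity: PV = C / r = $67.59 / 0.081 = $834.44

$834.44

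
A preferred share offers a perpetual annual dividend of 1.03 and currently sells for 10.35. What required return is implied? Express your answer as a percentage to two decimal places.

P = C/r ⇒ r = C/P = 1.03/10.35 = 0.099517

9.95%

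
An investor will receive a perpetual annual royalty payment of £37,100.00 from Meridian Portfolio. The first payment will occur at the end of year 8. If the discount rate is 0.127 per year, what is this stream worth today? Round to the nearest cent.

Value at end of year 7: C / r = £37,100.00 / 0.127 = £292,125.9843
Discount to today: PV = £292,125.9843 / (1 + 0.127)^7 = £292,125.9843 / 2.309231 = £126,503.57

£126503.57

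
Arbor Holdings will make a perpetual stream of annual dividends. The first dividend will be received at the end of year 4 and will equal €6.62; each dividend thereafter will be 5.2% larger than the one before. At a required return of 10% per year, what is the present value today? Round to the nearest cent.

Value at end of year 3: C₁ / (r − g) = €6.62 / (0.1 − 0.052) = €137.9167
Discount to today: PV = €137.9167 / (1 + 0.1)^3 = €137.9167 / 1.331000 = €103.62

€103.62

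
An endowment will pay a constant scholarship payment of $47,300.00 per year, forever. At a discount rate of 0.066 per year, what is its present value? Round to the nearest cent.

$716666.67

Level perpetuity: PV = C / r = $47,300.00 / 0.066 = $716,666.67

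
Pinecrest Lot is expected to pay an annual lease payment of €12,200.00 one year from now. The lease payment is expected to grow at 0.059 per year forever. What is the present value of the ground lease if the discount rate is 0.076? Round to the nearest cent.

Growing perpetuity: P = D₁ / (r − g) = €12,200.0000 / (0.076 − 0.059) = €717,647.06

€717647.06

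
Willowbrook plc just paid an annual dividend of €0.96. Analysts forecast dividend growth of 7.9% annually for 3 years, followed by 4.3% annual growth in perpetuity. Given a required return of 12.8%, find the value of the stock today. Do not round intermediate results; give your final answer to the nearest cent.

D_1 = 1.03584
D_2 = 1.11767
D_3 = 1.20597
Terminal value at year 3: TV = D_3×(1+g_2)/(r−g_2) = 1.25782/0.085 = 14.79793
P_0 = D_1/(1+r)^1 + D_2/(1+r)^2 + D_3/(1+r)^3 + TV/(1+r)^3
    = 0.91830 + 0.87841 + 0.84025 + 10.31036 = 12.94731

€12.95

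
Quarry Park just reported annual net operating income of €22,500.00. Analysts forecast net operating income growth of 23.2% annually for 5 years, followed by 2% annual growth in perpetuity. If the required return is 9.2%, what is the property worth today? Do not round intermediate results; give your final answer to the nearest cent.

€746541.04

D_1 = 27720.00000
D_2 = 34151.04000
D_3 = 42074.08128
D_4 = 51835.26814
D_5 = 63861.05034
Terminal value at year 5: TV = D_5×(1+g_2)/(r−g_2) = 65138.27135/0.072 = 904698.21322
P_0 = D_1/(1+r)^1 + D_2/(1+r)^2 + D_3/(1+r)^3 + D_4/(1+r)^4 + D_5/(1+r)^5 + TV/(1+r)^5
    = 25384.61538 + 28639.05325 + 32310.72675 + 36453.12761 + 41126.60551 + 582626.91143 = 746541.03995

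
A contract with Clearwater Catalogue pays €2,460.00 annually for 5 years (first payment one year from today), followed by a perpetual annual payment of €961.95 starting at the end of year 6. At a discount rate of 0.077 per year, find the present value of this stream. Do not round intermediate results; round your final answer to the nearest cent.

€18521.73

PV of 5-year annuity: €2,460.00 × [1 − (1+0.077)^−5] / 0.077 = 9900.22125
Perpetuity value at year 5: €961.95 / 0.077 = 12492.85714
PV of perpetuity: 12492.85714 / (1+0.077)^5 = 8621.50843
Total PV = 9900.22125 + 8621.50843 = 18521.72968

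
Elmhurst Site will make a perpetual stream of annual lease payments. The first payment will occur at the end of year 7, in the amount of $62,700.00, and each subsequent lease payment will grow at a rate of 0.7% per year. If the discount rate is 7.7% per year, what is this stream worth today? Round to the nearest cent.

$573951.61

Value at end of year 6: C₁ / (r − g) = $62,700.00 / (0.077 − 0.007) = $895,714.2857
Discount to today: PV = $895,714.2857 / (1 + 0.077)^6 = $895,714.2857 / 1.560609 = $573,951.61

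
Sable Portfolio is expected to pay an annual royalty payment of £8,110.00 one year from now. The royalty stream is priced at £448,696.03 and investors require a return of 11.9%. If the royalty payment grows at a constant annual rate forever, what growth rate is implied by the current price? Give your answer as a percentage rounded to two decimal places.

P = D₁/(r−g) ⇒ g = r − D₁/P = 0.119 − £8,110.00/£448,696.03 = 0.100925

10.09%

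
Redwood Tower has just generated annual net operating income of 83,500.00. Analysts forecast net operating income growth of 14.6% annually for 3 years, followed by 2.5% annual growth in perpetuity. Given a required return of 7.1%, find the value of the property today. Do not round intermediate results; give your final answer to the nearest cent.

D_1 = 95691.00000
D_2 = 109661.88600
D_3 = 125672.52136
Terminal value at year 3: TV = D_3×(1+g_2)/(r−g_2) = 128814.33439/0.046 = 2800311.61717
P_0 = D_1/(1+r)^1 + D_2/(1+r)^2 + D_3/(1+r)^3 + TV/(1+r)^3
    = 89347.33894 + 95604.15539 + 102299.12425 + 2279491.35562 = 2566741.97420

2566741.97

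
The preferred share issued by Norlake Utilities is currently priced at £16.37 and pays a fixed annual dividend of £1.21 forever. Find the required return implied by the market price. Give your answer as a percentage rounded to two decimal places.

7.39%

P = C/r ⇒ r = C/P = £1.21/£16.37 = 0.073916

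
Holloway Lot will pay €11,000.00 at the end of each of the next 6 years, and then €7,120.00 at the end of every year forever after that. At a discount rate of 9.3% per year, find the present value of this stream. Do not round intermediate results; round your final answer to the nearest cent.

€93809.92

PV of 6-year annuity: €11,000.00 × [1 − (1+0.093)^−6] / 0.093 = 48906.84318
Perpetuity value at year 6: €7,120.00 / 0.093 = 76559.13978
PV of perpetuity: 76559.13978 / (1+0.093)^6 = 44903.07402
Total PV = 48906.84318 + 44903.07402 = 93809.91720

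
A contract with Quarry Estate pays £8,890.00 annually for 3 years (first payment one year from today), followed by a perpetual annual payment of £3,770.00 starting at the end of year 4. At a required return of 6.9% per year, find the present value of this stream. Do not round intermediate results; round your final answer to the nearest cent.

PV of 3-year annuity: £8,890.00 × [1 − (1+0.069)^−3] / 0.069 = 23372.86042
Perpetuity value at year 3: £3,770.00 / 0.069 = 54637.68116
PV of perpetuity: 54637.68116 / (1+0.069)^3 = 44725.90570
Total PV = 23372.86042 + 44725.90570 = 68098.76613

£68098.77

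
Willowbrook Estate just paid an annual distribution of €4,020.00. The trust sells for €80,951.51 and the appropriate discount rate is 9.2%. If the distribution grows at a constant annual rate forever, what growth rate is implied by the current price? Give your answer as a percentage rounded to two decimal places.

4.03%

P = D₀(1+g)/(r−g) ⇒ P(r−g) = D₀(1+g) ⇒ g(P+D₀) = P·r − D₀
g = (P·r − D₀)/(P + D₀) = (€80,951.51×0.092 − €4,020.00) / (€80,951.51 + €4,020.00) = 0.040338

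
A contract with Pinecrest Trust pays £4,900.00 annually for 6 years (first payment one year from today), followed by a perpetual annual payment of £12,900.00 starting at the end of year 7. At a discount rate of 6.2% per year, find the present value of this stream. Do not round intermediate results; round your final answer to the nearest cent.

PV of 6-year annuity: £4,900.00 × [1 − (1+0.062)^−6] / 0.062 = 23944.22195
Perpetuity value at year 6: £12,900.00 / 0.062 = 208064.51613
PV of perpetuity: 208064.51613 / (1+0.062)^6 = 145027.68691
Total PV = 23944.22195 + 145027.68691 = 168971.90886

£168971.91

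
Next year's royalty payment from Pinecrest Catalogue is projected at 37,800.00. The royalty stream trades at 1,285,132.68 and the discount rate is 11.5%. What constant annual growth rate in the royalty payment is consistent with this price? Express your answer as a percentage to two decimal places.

P = D₁/(r−g) ⇒ g = r − D₁/P = 0.115 − 37,800.00/1,285,132.68 = 0.085587

8.56%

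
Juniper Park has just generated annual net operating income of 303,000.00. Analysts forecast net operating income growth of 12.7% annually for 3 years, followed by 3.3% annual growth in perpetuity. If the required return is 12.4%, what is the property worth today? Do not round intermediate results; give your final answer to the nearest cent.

4381024.85

D_1 = 341481.00000
D_2 = 384849.08700
D_3 = 433724.92105
Terminal value at year 3: TV = D_3×(1+g_2)/(r−g_2) = 448037.84344/0.091 = 4923492.78509
P_0 = D_1/(1+r)^1 + D_2/(1+r)^2 + D_3/(1+r)^3 + TV/(1+r)^3
    = 303808.71886 + 304619.59622 + 305432.63785 + 3467163.90001 = 4381024.85295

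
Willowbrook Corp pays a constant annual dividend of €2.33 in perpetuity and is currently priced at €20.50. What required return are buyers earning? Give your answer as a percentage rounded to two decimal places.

11.37%

P = C/r ⇒ r = C/P = €2.33/€20.50 = 0.113659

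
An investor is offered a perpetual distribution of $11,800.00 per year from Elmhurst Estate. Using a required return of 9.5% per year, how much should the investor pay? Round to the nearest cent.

$124210.53

Level perpetuity: PV = C / r = $11,800.00 / 0.095 = $124,210.53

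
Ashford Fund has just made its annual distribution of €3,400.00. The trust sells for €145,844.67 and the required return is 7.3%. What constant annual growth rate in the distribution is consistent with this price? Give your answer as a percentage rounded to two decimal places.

4.86%

P = D₀(1+g)/(r−g) ⇒ P(r−g) = D₀(1+g) ⇒ g(P+D₀) = P·r − D₀
g = (P·r − D₀)/(P + D₀) = (€145,844.67×0.073 − €3,400.00) / (€145,844.67 + €3,400.00) = 0.048556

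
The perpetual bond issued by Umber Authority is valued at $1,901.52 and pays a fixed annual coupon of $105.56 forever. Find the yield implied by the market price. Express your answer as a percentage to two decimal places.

P = C/r ⇒ r = C/P = $105.56/$1,901.52 = 0.055513

5.55%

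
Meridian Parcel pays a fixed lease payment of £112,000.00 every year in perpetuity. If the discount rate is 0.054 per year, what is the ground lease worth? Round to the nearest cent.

Level perpetuity: PV = C / r = £112,000.00 / 0.054 = £2,074,074.07

£2074074.07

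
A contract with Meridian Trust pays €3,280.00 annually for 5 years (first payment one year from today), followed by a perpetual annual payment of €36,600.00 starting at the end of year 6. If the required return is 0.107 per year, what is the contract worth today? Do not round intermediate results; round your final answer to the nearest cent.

€217973.76

PV of 5-year annuity: €3,280.00 × [1 − (1+0.107)^−5] / 0.107 = 12214.58583
Perpetuity value at year 5: €36,600.00 / 0.107 = 342056.07477
PV of perpetuity: 342056.07477 / (1+0.107)^5 = 205759.17187
Total PV = 12214.58583 + 205759.17187 = 217973.75770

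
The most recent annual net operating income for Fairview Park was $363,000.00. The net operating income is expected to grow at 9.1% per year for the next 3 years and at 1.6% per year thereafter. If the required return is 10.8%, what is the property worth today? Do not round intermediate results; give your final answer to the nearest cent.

$4883002.96

D_1 = 396033.00000
D_2 = 432072.00300
D_3 = 471390.55527
Terminal value at year 3: TV = D_3×(1+g_2)/(r−g_2) = 478932.80416/0.092 = 5205791.34954
P_0 = D_1/(1+r)^1 + D_2/(1+r)^2 + D_3/(1+r)^3 + TV/(1+r)^3
    = 357430.50542 + 351946.46336 + 346546.56275 + 3827079.43215 = 4883002.96368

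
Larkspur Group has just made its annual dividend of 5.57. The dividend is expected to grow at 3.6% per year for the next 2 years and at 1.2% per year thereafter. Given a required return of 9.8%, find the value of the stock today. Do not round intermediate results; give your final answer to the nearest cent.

D_1 = 5.77052
D_2 = 5.97826
Terminal value at year 2: TV = D_2×(1+g_2)/(r−g_2) = 6.05000/0.086 = 70.34881
P_0 = D_1/(1+r)^1 + D_2/(1+r)^2 + TV/(1+r)^2
    = 5.25548 + 4.95873 + 58.35151 = 68.56572

68.57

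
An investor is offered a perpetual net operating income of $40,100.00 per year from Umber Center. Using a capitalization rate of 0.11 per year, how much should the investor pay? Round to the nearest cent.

Level perpetuity: PV = C / r = $40,100.00 / 0.11 = $364,545.45

$364545.45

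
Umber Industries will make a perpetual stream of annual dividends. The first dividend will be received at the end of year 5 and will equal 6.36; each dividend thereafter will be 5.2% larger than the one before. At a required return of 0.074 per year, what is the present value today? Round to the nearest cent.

217.28

Value at end of year 4: C₁ / (r − g) = 6.36 / (0.074 − 0.052) = 289.0909
Discount to today: PV = 289.0909 / (1 + 0.074)^4 = 289.0909 / 1.330507 = 217.28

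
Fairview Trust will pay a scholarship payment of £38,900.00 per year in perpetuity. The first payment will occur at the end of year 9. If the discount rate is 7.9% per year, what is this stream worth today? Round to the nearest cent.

Value at end of year 8: C / r = £38,900.00 / 0.079 = £492,405.0633
Discount to today: PV = £492,405.0633 / (1 + 0.079)^8 = £492,405.0633 / 1.837264 = £268,009.97

£268009.97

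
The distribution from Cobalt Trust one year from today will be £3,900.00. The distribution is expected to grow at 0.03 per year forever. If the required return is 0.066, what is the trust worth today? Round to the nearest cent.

£108333.33

Growing perpetuity: P = D₁ / (r − g) = £3,900.0000 / (0.066 − 0.03) = £108,333.33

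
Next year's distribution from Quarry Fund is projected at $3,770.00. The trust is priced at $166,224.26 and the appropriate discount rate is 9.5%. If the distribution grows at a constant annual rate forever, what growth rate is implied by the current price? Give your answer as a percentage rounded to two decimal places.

7.23%

P = D₁/(r−g) ⇒ g = r − D₁/P = 0.095 − $3,770.00/$166,224.26 = 0.072320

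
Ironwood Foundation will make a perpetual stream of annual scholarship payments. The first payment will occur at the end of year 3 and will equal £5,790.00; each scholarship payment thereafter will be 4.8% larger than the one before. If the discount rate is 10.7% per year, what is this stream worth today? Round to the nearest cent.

£80081.34

Value at end of year 2: C₁ / (r − g) = £5,790.00 / (0.107 − 0.048) = £98,135.5932
Discount to today: PV = £98,135.5932 / (1 + 0.107)^2 = £98,135.5932 / 1.225449 = £80,081.34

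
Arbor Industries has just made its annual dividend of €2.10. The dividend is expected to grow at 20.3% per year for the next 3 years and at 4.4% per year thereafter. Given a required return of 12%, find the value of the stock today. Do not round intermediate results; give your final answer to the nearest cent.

€43.03

D_1 = 2.52630
D_2 = 3.03914
D_3 = 3.65608
Terminal value at year 3: TV = D_3×(1+g_2)/(r−g_2) = 3.81695/0.076 = 50.22305
P_0 = D_1/(1+r)^1 + D_2/(1+r)^2 + D_3/(1+r)^3 + TV/(1+r)^3
    = 2.25563 + 2.42278 + 2.60233 + 35.74777 = 43.02851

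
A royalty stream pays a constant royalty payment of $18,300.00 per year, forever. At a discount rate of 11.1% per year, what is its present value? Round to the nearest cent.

$164864.86

Level perpetuity: PV = C / r = $18,300.00 / 0.111 = $164,864.86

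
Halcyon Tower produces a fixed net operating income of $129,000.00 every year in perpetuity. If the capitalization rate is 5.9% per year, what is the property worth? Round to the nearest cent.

$2186440.68

Level perpetuity: PV = C / r = $129,000.00 / 0.059 = $2,186,440.68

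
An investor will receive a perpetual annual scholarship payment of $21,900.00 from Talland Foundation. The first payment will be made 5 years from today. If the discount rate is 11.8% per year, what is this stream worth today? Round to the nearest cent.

Value at end of year 4: C / r = $21,900.00 / 0.118 = $185,593.2203
Discount to today: PV = $185,593.2203 / (1 + 0.118)^4 = $185,593.2203 / 1.562310 = $118,794.11

$118794.11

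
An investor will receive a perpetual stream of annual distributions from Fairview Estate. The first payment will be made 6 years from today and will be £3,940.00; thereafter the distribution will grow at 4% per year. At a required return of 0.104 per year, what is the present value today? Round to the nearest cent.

Value at end of year 5: C₁ / (r − g) = £3,940.00 / (0.104 − 0.04) = £61,562.5000
Discount to today: PV = £61,562.5000 / (1 + 0.104)^5 = £61,562.5000 / 1.640006 = £37,537.98

£37537.98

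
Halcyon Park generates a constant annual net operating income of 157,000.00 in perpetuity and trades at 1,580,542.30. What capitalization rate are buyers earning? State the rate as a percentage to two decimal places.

9.93%

P = C/r ⇒ r = C/P = 157,000.00/1,580,542.30 = 0.099333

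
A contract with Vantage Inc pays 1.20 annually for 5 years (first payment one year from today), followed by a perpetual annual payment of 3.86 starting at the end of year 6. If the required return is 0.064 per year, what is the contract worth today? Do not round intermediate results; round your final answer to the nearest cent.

49.23

PV of 5-year annuity: 1.20 × [1 − (1+0.064)^−5] / 0.064 = 5.00030
Perpetuity value at year 5: 3.86 / 0.064 = 60.31250
PV of perpetuity: 60.31250 / (1+0.064)^5 = 44.22819
Total PV = 5.00030 + 44.22819 = 49.22850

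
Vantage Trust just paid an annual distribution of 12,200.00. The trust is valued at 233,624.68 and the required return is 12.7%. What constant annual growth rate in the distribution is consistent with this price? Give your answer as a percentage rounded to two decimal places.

P = D₀(1+g)/(r−g) ⇒ P(r−g) = D₀(1+g) ⇒ g(P+D₀) = P·r − D₀
g = (P·r − D₀)/(P + D₀) = (233,624.68×0.127 − 12,200.00) / (233,624.68 + 12,200.00) = 0.071068

7.11%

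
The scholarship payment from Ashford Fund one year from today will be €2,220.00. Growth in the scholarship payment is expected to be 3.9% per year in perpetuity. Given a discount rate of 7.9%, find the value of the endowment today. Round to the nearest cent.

Growing perpetuity: P = D₁ / (r − g) = €2,220.0000 / (0.079 − 0.039) = €55,500.00

€55500.00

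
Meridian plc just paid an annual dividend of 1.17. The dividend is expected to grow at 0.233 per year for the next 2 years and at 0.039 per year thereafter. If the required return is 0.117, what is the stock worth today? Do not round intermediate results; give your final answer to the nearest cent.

21.71

D_1 = 1.44261
D_2 = 1.77874
Terminal value at year 2: TV = D_2×(1+g_2)/(r−g_2) = 1.84811/0.078 = 23.69370
P_0 = D_1/(1+r)^1 + D_2/(1+r)^2 + TV/(1+r)^2
    = 1.29150 + 1.42563 + 18.99007 = 21.70720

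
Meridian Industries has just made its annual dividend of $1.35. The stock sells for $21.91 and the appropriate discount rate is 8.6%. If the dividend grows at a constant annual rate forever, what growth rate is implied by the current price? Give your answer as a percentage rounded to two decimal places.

P = D₀(1+g)/(r−g) ⇒ P(r−g) = D₀(1+g) ⇒ g(P+D₀) = P·r − D₀
g = (P·r − D₀)/(P + D₀) = ($21.91×0.086 − $1.35) / ($21.91 + $1.35) = 0.022969

2.30%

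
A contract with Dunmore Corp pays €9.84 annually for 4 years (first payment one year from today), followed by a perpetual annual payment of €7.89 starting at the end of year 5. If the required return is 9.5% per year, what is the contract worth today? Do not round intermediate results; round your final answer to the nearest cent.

€89.30

PV of 4-year annuity: €9.84 × [1 − (1+0.095)^−4] / 0.095 = 31.53209
Perpetuity value at year 4: €7.89 / 0.095 = 83.05263
PV of perpetuity: 83.05263 / (1+0.095)^4 = 57.76928
Total PV = 31.53209 + 57.76928 = 89.30137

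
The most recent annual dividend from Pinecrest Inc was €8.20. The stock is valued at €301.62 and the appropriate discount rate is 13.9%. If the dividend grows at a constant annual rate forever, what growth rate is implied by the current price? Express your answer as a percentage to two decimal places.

P = D₀(1+g)/(r−g) ⇒ P(r−g) = D₀(1+g) ⇒ g(P+D₀) = P·r − D₀
g = (P·r − D₀)/(P + D₀) = (€301.62×0.139 − €8.20) / (€301.62 + €8.20) = 0.108854

10.89%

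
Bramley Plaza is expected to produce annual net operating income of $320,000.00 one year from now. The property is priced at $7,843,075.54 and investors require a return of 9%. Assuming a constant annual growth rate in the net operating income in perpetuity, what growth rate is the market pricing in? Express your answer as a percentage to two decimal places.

P = D₁/(r−g) ⇒ g = r − D₁/P = 0.09 − $320,000.00/$7,843,075.54 = 0.049200

4.92%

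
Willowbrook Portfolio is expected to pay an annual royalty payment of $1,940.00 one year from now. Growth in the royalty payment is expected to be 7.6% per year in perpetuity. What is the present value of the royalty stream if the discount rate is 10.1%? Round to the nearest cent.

Growing perpetuity: P = D₁ / (r − g) = $1,940.0000 / (0.101 − 0.076) = $77,600.00

$77600.00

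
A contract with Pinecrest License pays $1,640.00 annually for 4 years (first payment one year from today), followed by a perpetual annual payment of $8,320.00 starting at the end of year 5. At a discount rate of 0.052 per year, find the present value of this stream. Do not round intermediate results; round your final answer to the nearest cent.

$136422.68

PV of 4-year annuity: $1,640.00 × [1 − (1+0.052)^−4] / 0.052 = 5788.44305
Perpetuity value at year 4: $8,320.00 / 0.052 = 160000.00000
PV of perpetuity: 160000.00000 / (1+0.052)^4 = 130634.24012
Total PV = 5788.44305 + 130634.24012 = 136422.68317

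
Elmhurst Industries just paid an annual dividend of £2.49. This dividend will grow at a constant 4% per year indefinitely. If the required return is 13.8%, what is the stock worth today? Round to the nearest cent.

£26.42

D₁ = D₀ × (1 + g) = £2.49 × 1.04 = £2.5896
Growing perpetuity: P = D₁ / (r − g) = £2.5896 / (0.138 − 0.04) = £26.42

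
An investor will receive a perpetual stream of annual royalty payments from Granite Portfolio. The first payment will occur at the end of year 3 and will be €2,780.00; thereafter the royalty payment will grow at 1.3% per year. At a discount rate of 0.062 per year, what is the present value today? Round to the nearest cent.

Value at end of year 2: C₁ / (r − g) = €2,780.00 / (0.062 − 0.013) = €56,734.6939
Discount to today: PV = €56,734.6939 / (1 + 0.062)^2 = €56,734.6939 / 1.127844 = €50,303.67

€50303.67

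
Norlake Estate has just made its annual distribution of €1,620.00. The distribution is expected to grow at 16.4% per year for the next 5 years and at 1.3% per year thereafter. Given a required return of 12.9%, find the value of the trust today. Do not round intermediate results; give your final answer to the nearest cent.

€25365.36

D_1 = 1885.68000
D_2 = 2194.93152
D_3 = 2554.90029
D_4 = 2973.90394
D_5 = 3461.62418
Terminal value at year 5: TV = D_5×(1+g_2)/(r−g_2) = 3506.62530/0.116 = 30229.52842
P_0 = D_1/(1+r)^1 + D_2/(1+r)^2 + D_3/(1+r)^3 + D_4/(1+r)^4 + D_5/(1+r)^5 + TV/(1+r)^5
    = 1670.22143 + 1721.99978 + 1775.38330 + 1830.42175 + 1887.16645 + 16480.16906 = 25365.36177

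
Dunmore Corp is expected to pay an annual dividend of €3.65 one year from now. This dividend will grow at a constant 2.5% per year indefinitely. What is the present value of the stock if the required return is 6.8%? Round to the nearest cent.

€84.88

Growing perpetuity: P = D₁ / (r − g) = €3.6500 / (0.068 − 0.025) = €84.88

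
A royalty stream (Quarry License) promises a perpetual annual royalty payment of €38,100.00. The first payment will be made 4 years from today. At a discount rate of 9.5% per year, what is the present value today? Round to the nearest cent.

€305463.28

Value at end of year 3: C / r = €38,100.00 / 0.095 = €401,052.6316
Discount to today: PV = €401,052.6316 / (1 + 0.095)^3 = €401,052.6316 / 1.312932 = €305,463.28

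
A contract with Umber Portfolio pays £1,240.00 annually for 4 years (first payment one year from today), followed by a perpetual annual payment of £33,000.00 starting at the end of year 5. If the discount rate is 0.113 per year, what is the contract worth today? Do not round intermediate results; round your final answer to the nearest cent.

£194129.55

PV of 4-year annuity: £1,240.00 × [1 − (1+0.113)^−4] / 0.113 = 3822.52038
Perpetuity value at year 4: £33,000.00 / 0.113 = 292035.39823
PV of perpetuity: 292035.39823 / (1+0.113)^4 = 190307.03329
Total PV = 3822.52038 + 190307.03329 = 194129.55367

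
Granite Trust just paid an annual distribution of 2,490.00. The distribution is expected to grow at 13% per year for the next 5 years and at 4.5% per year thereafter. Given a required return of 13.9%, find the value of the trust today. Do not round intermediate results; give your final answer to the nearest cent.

38762.85

D_1 = 2813.70000
D_2 = 3179.48100
D_3 = 3592.81353
D_4 = 4059.87929
D_5 = 4587.66360
Terminal value at year 5: TV = D_5×(1+g_2)/(r−g_2) = 4794.10846/0.094 = 51001.15381
P_0 = D_1/(1+r)^1 + D_2/(1+r)^2 + D_3/(1+r)^3 + D_4/(1+r)^4 + D_5/(1+r)^5 + TV/(1+r)^5
    = 2470.32485 + 2450.80516 + 2431.43971 + 2412.22728 + 2393.16666 + 26604.88469 = 38762.84835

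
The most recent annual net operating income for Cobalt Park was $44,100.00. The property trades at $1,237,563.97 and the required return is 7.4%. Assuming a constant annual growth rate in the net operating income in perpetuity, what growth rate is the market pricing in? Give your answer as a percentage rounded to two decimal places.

P = D₀(1+g)/(r−g) ⇒ P(r−g) = D₀(1+g) ⇒ g(P+D₀) = P·r − D₀
g = (P·r − D₀)/(P + D₀) = ($1,237,563.97×0.074 − $44,100.00) / ($1,237,563.97 + $44,100.00) = 0.037045

3.70%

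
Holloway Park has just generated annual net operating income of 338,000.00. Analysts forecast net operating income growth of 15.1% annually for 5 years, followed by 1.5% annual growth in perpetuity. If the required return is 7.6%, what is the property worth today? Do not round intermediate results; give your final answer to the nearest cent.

9955133.53

D_1 = 389038.00000
D_2 = 447782.73800
D_3 = 515397.93144
D_4 = 593223.01909
D_5 = 682799.69497
Terminal value at year 5: TV = D_5×(1+g_2)/(r−g_2) = 693041.69039/0.061 = 11361339.18675
P_0 = D_1/(1+r)^1 + D_2/(1+r)^2 + D_3/(1+r)^3 + D_4/(1+r)^4 + D_5/(1+r)^5 + TV/(1+r)^5
    = 361559.47955 + 386761.11614 + 413719.37238 + 442556.68922 + 473404.04210 + 7877132.83163 = 9955133.53102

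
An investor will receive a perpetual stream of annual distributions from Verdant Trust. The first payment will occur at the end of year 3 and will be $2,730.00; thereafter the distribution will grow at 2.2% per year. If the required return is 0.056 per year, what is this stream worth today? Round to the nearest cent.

$72003.88

Value at end of year 2: C₁ / (r − g) = $2,730.00 / (0.056 − 0.022) = $80,294.1176
Discount to today: PV = $80,294.1176 / (1 + 0.056)^2 = $80,294.1176 / 1.115136 = $72,003.88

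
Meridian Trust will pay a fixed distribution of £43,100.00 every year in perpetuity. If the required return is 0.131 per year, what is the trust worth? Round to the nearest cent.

£329007.63

Level perpetuity: PV = C / r = £43,100.00 / 0.131 = £329,007.63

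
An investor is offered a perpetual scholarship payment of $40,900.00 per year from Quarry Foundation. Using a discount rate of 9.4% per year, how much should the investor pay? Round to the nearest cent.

Level perpetuity: PV = C / r = $40,900.00 / 0.094 = $435,106.38

$435106.38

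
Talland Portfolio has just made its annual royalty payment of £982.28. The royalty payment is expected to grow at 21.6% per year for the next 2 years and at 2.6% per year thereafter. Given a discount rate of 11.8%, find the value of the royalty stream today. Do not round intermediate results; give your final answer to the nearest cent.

D_1 = 1194.45248
D_2 = 1452.45422
Terminal value at year 2: TV = D_2×(1+g_2)/(r−g_2) = 1490.21803/0.092 = 16198.02201
P_0 = D_1/(1+r)^1 + D_2/(1+r)^2 + TV/(1+r)^2
    = 1068.38326 + 1162.03402 + 12959.20553 = 15189.62281

£15189.62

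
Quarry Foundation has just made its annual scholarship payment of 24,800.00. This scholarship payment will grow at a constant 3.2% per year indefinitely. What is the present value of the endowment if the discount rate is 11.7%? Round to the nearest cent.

D₁ = D₀ × (1 + g) = 24,800.00 × 1.032 = 25,593.6000
Growing perpetuity: P = D₁ / (r − g) = 25,593.6000 / (0.117 − 0.032) = 301,101.18

301101.18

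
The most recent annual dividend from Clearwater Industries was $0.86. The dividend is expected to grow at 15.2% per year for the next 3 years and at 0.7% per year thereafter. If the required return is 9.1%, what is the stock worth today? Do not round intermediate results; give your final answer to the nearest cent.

$15.02

D_1 = 0.99072
D_2 = 1.14131
D_3 = 1.31479
Terminal value at year 3: TV = D_3×(1+g_2)/(r−g_2) = 1.32399/0.084 = 15.76181
P_0 = D_1/(1+r)^1 + D_2/(1+r)^2 + D_3/(1+r)^3 + TV/(1+r)^3
    = 0.90808 + 0.95886 + 1.01247 + 12.13757 = 15.01698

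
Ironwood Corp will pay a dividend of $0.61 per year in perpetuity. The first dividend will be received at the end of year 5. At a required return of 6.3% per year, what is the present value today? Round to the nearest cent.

$7.58

Value at end of year 4: C / r = $0.61 / 0.063 = $9.6825
Discount to today: PV = $9.6825 / (1 + 0.063)^4 = $9.6825 / 1.276830 = $7.58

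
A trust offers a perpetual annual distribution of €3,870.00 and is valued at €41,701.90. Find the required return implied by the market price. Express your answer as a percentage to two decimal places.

9.28%

P = C/r ⇒ r = C/P = €3,870.00/€41,701.90 = 0.092802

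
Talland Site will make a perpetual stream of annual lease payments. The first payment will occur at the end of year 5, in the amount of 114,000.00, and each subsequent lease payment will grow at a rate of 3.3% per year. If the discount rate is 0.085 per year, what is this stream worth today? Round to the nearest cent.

1581912.85

Value at end of year 4: C₁ / (r − g) = 114,000.00 / (0.085 − 0.033) = 2,192,307.6923
Discount to today: PV = 2,192,307.6923 / (1 + 0.085)^4 = 2,192,307.6923 / 1.385859 = 1,581,912.85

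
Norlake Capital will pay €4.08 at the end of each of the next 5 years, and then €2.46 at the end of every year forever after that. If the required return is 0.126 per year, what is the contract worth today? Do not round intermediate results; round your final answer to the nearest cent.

PV of 5-year annuity: €4.08 × [1 − (1+0.126)^−5] / 0.126 = 14.49147
Perpetuity value at year 5: €2.46 / 0.126 = 19.52381
PV of perpetuity: 19.52381 / (1+0.126)^5 = 10.78630
Total PV = 14.49147 + 10.78630 = 25.27778

€25.28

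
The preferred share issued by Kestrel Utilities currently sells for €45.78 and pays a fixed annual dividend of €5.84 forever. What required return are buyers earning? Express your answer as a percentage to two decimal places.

12.76%

P = C/r ⇒ r = C/P = €5.84/€45.78 = 0.127567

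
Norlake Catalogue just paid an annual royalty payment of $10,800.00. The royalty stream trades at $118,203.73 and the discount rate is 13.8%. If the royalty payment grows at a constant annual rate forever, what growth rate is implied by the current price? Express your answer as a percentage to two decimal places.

4.27%

P = D₀(1+g)/(r−g) ⇒ P(r−g) = D₀(1+g) ⇒ g(P+D₀) = P·r − D₀
g = (P·r − D₀)/(P + D₀) = ($118,203.73×0.138 − $10,800.00) / ($118,203.73 + $10,800.00) = 0.042728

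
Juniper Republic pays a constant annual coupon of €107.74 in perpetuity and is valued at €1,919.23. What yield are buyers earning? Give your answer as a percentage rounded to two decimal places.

P = C/r ⇒ r = C/P = €107.74/€1,919.23 = 0.056137

5.61%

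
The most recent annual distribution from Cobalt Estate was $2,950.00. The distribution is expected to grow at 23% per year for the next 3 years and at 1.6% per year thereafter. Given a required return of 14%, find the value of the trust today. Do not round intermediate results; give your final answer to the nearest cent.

$40681.88

D_1 = 3628.50000
D_2 = 4463.05500
D_3 = 5489.55765
Terminal value at year 3: TV = D_3×(1+g_2)/(r−g_2) = 5577.39057/0.124 = 44978.95623
P_0 = D_1/(1+r)^1 + D_2/(1+r)^2 + D_3/(1+r)^3 + TV/(1+r)^3
    = 3182.89474 + 3434.17590 + 3705.29505 + 30359.51428 = 40681.87997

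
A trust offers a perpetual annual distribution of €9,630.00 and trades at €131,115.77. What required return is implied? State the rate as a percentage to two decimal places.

P = C/r ⇒ r = C/P = €9,630.00/€131,115.77 = 0.073447

7.34%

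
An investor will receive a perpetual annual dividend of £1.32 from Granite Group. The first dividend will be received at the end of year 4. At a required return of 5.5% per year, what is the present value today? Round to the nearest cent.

Value at end of year 3: C / r = £1.32 / 0.055 = £24.0000
Discount to today: PV = £24.0000 / (1 + 0.055)^3 = £24.0000 / 1.174241 = £20.44

£20.44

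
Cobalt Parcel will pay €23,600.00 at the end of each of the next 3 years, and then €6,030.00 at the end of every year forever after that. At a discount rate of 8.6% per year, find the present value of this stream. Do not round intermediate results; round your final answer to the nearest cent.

€114910.10

PV of 3-year annuity: €23,600.00 × [1 − (1+0.086)^−3] / 0.086 = 60167.00361
Perpetuity value at year 3: €6,030.00 / 0.086 = 70116.27907
PV of perpetuity: 70116.27907 / (1+0.086)^3 = 54743.09976
Total PV = 60167.00361 + 54743.09976 = 114910.10337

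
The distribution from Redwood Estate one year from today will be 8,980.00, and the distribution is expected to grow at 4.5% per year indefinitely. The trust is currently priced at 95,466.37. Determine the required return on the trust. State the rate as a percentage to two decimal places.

P = D₁/(r − g) ⇒ r = D₁/P + g = 8,980.0000/95,466.37 + 0.045 = 0.094065 + 0.045 = 0.139065

13.91%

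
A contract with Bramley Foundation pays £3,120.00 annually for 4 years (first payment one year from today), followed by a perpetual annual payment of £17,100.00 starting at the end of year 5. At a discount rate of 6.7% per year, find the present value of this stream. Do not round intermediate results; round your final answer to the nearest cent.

£207548.19

PV of 4-year annuity: £3,120.00 × [1 − (1+0.067)^−4] / 0.067 = 10640.06825
Perpetuity value at year 4: £17,100.00 / 0.067 = 255223.88060
PV of perpetuity: 255223.88060 / (1+0.067)^4 = 196908.12193
Total PV = 10640.06825 + 196908.12193 = 207548.19018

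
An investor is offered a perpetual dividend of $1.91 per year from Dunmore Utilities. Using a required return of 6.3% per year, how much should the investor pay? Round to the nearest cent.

Level perpetuity: PV = C / r = $1.91 / 0.063 = $30.32

$30.32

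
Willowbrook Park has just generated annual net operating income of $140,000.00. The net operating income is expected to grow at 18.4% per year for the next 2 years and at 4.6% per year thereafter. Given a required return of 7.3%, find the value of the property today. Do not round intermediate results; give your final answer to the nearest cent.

D_1 = 165760.00000
D_2 = 196259.84000
Terminal value at year 2: TV = D_2×(1+g_2)/(r−g_2) = 205287.79264/0.027 = 7603251.57926
P_0 = D_1/(1+r)^1 + D_2/(1+r)^2 + TV/(1+r)^2
    = 154482.75862 + 170463.73365 + 6603891.31105 = 6928837.80332

$6928837.80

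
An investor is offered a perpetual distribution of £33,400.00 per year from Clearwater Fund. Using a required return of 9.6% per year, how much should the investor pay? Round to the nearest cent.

£347916.67

Level perpetuity: PV = C / r = £33,400.00 / 0.096 = £347,916.67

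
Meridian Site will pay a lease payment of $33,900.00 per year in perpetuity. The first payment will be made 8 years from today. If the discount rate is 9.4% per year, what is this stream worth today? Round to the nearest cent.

$192287.30

Value at end of year 7: C / r = $33,900.00 / 0.094 = $360,638.2979
Discount to today: PV = $360,638.2979 / (1 + 0.094)^7 = $360,638.2979 / 1.875518 = $192,287.30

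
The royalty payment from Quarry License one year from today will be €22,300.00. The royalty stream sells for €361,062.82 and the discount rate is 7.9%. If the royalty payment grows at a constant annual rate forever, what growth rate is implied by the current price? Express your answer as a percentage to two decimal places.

P = D₁/(r−g) ⇒ g = r − D₁/P = 0.079 − €22,300.00/€361,062.82 = 0.017238

1.72%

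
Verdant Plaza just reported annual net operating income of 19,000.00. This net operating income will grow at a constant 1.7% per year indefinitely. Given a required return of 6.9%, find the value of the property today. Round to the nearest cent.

371596.15

D₁ = D₀ × (1 + g) = 19,000.00 × 1.017 = 19,323.0000
Growing perpetuity: P = D₁ / (r − g) = 19,323.0000 / (0.069 − 0.017) = 371,596.15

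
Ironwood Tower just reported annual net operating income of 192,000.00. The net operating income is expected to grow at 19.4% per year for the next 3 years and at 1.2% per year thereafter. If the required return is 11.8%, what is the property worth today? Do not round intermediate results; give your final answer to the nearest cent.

2890790.61

D_1 = 229248.00000
D_2 = 273722.11200
D_3 = 326824.20173
Terminal value at year 3: TV = D_3×(1+g_2)/(r−g_2) = 330746.09215/0.106 = 3120246.15235
P_0 = D_1/(1+r)^1 + D_2/(1+r)^2 + D_3/(1+r)^3 + TV/(1+r)^3
    = 205051.87835 + 218991.00425 + 233877.69148 + 2232870.03567 = 2890790.60976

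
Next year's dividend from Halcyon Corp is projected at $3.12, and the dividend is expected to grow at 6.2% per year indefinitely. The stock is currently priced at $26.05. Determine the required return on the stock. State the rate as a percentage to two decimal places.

P = D₁/(r − g) ⇒ r = D₁/P + g = $3.1200/$26.05 + 0.062 = 0.119770 + 0.062 = 0.181770

18.18%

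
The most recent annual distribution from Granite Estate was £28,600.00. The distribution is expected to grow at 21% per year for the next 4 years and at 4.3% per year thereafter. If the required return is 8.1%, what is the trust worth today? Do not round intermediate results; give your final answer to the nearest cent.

D_1 = 34606.00000
D_2 = 41873.26000
D_3 = 50666.64460
D_4 = 61306.63997
Terminal value at year 4: TV = D_4×(1+g_2)/(r−g_2) = 63942.82548/0.038 = 1682705.93380
P_0 = D_1/(1+r)^1 + D_2/(1+r)^2 + D_3/(1+r)^3 + D_4/(1+r)^4 + TV/(1+r)^4
    = 32012.95097 + 35833.18286 + 40109.29812 + 44895.69910 + 1232268.79358 = 1385119.92463

£1385119.92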